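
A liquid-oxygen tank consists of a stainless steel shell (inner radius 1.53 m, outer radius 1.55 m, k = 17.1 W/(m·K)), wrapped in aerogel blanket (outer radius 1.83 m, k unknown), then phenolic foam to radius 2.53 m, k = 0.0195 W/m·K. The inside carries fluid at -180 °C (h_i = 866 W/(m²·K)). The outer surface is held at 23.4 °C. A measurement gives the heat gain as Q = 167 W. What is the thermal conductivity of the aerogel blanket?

ΣR = ΔT/Q = |-180 − 23.4|/167 = 1.218 K/W
Known resistances:
  R_conv,in = 1/(4πr²h) = 1/(4π·1.53²·866) = 3.925×10^-5 K/W
  R_stainless steel = (1/1.53 − 1/1.55)/(4πk) = 0.008433/(4π·17.1) = 3.925×10^-5 K/W
  R_phenolic foam = (1/1.83 − 1/2.53)/(4πk) = 0.1512/(4π·0.0195) = 0.6170 K/W
R_aerogel blanket = ΣR − ΣR_known = 1.218 − 0.6171 = 0.6009 K/W
(1/r₁−1/r₂)/(4πk) = 0.6009 ⇒ k = 0.09871/(4π·0.6009) = 0.0131 W/m·K

k = 0.0131 W/m·K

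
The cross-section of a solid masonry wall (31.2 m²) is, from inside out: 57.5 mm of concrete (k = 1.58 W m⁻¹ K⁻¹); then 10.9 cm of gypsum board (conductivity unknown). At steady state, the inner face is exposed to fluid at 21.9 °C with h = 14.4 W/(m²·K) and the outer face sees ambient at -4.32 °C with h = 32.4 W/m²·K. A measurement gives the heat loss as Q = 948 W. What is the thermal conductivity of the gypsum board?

ΣR = ΔT/Q = |21.9 − -4.32|/948 = 0.02766 K/W
Known resistances:
  R_conv,in = 1/(hA) = 1/(14.4·31.2) = 0.002226 K/W
  R_concrete = L/(kA) = 0.0575/(1.58·31.2) = 0.001166 K/W
  R_conv,out = 1/(hA) = 1/(32.4·31.2) = 9.892×10^-4 K/W
R_gypsum board = ΣR − ΣR_known = 0.02766 − 0.004381 = 0.02328 K/W
L/(kA) = 0.02328 ⇒ k = 0.109/(0.02328·31.2) = 0.150 W/m·K

k = 0.150 W/m·K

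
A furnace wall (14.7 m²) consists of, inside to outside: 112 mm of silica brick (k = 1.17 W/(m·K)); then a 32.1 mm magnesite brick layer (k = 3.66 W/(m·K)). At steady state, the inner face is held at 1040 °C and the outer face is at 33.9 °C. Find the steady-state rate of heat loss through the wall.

Q = 1.42×10^5 W

Treat each layer as a resistance in series:
  R_silica brick = L/(kA) = 0.112/(1.17·14.7) = 0.006512 K/W
  R_magnesite brick = L/(kA) = 0.0321/(3.66·14.7) = 5.966×10^-4 K/W
ΣR = 0.006512 + 5.966×10^-4 = 0.007109 K/W
Q = ΔT/ΣR = (1040 °C − 33.9 °C)/0.007109 = 1.42×10^5 W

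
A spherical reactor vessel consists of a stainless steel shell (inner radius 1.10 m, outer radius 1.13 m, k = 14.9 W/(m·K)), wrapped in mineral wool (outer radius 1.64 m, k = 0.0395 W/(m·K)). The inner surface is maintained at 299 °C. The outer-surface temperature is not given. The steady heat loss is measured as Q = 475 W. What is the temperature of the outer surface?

T_out = 35.6 °C

Series resistances:
  R_stainless steel = (1/1.10 − 1/1.13)/(4πk) = 0.02414/(4π·14.9) = 1.289×10^-4 K/W
  R_mineral wool = (1/1.13 − 1/1.64)/(4πk) = 0.2752/(4π·0.0395) = 0.5544 K/W
ΣR = 0.5546 K/W
ΔT = Q·ΣR = 475 × 0.5546 = 263.4 K
Heat flows outward, so T_out = T_in − ΔT = 299 − 263.4 = 35.6 °C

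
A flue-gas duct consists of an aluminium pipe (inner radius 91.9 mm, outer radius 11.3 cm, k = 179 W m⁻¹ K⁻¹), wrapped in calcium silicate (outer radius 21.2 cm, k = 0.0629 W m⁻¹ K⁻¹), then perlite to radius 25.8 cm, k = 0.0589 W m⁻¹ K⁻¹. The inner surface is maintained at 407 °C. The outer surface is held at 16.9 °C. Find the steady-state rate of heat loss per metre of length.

Q' = 184 W/m

Series thermal resistances, inner to outer:
  R'_aluminium = ln(0.113/0.0919)/(2πk) = 0.2067/(2π·179) = 1.838×10^-4 m·K/W
  R'_calcium silicate = ln(0.212/0.113)/(2πk) = 0.6292/(2π·0.0629) = 1.592 m·K/W
  R'_perlite = ln(0.258/0.212)/(2πk) = 0.1964/(2π·0.0589) = 0.5306 m·K/W
ΣR = 1.838×10^-4 + 1.592 + 0.5306 = 2.123 m·K/W
Q' = ΔT/ΣR = (407 °C − 16.9 °C)/2.123 = 184 W/m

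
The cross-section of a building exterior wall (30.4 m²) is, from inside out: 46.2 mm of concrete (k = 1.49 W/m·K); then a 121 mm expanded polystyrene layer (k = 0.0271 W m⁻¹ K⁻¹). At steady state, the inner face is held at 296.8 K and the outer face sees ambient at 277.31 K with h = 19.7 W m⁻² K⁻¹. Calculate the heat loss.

Q = 130 W

Series thermal resistances, inner to outer:
  R_concrete = L/(kA) = 0.0462/(1.49·30.4) = 0.001020 K/W
  R_expanded polystyrene = L/(kA) = 0.121/(0.0271·30.4) = 0.1469 K/W
  R_conv,out = 1/(hA) = 1/(19.7·30.4) = 0.001670 K/W
ΣR = 0.001020 + 0.1469 + 0.001670 = 0.1496 K/W
Q = ΔT/ΣR = (296.8 K − 277.31 K)/0.1496 = 130 W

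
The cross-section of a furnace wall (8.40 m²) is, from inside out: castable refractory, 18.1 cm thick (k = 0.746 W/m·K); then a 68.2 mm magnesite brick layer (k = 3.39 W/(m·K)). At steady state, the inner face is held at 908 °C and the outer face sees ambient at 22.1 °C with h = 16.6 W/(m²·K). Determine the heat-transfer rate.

Series thermal resistances, inner to outer:
  R_castable refractory = L/(kA) = 0.181/(0.746·8.40) = 0.02888 K/W
  R_magnesite brick = L/(kA) = 0.0682/(3.39·8.40) = 0.002395 K/W
  R_conv,out = 1/(hA) = 1/(16.6·8.40) = 0.007172 K/W
ΣR = 0.02888 + 0.002395 + 0.007172 = 0.03845 K/W
Q = ΔT/ΣR = (908 °C − 22.1 °C)/0.03845 = 23000 W

Q = 23.0 kW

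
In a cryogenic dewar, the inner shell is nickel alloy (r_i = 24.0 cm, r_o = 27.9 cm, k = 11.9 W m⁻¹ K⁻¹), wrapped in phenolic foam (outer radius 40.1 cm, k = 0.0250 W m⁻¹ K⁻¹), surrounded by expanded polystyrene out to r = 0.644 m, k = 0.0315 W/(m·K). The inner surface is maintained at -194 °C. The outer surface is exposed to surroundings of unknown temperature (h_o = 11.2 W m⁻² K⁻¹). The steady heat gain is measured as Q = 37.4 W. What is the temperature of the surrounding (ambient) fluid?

T_out = 25.5 °C

Series resistances:
  R_nickel alloy = (1/0.240 − 1/0.279)/(4πk) = 0.5824/(4π·11.9) = 0.003895 K/W
  R_phenolic foam = (1/0.279 − 1/0.401)/(4πk) = 1.090/(4π·0.0250) = 3.471 K/W
  R_expanded polystyrene = (1/0.401 − 1/0.644)/(4πk) = 0.9410/(4π·0.0315) = 2.377 K/W
  R_conv,out = 1/(4πr²h) = 1/(4π·0.644²·11.2) = 0.01713 K/W
ΣR = 5.869 K/W
ΔT = Q·ΣR = 37.4 × 5.869 = 219.5 K
Heat flows inward, so T_out = T_in + ΔT = -194 + 219.5 = 25.5 °C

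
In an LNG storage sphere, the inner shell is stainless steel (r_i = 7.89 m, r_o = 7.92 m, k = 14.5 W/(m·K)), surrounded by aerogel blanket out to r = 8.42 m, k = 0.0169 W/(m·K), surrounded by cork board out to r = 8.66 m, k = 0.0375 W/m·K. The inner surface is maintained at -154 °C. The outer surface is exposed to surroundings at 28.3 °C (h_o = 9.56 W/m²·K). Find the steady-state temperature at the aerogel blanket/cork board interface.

Resistance network (inner→outer):
  R_stainless steel = (1/7.89 − 1/7.92)/(4πk) = 4.801×10^-4/(4π·14.5) = 2.635×10^-6 K/W
  R_aerogel blanket = (1/7.92 − 1/8.42)/(4πk) = 0.007498/(4π·0.0169) = 0.03530 K/W
  R_cork board = (1/8.42 − 1/8.66)/(4πk) = 0.003291/(4π·0.0375) = 0.006985 K/W
  R_conv,out = 1/(4πr²h) = 1/(4π·8.66²·9.56) = 1.110×10^-4 K/W
ΣR = 2.635×10^-6 + 0.03530 + 0.006985 + 1.110×10^-4 = 0.04240 K/W
Q = ΔT/ΣR = (-154 °C − 28.3 °C)/0.04240 = -4300 W
From the inner boundary to the aerogel blanket/cork board interface, ΣR_partial = 0.03530 K/W.
T_interface = T_in − Q·ΣR_partial = -154 °C − (-4300)(0.03530) = -2.2 °C

T = -2.2 °C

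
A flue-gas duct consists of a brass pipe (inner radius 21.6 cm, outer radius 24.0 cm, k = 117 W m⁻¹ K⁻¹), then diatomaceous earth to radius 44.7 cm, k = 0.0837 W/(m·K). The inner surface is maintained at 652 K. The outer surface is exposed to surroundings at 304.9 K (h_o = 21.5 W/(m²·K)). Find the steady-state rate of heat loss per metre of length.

Treat each layer as a resistance in series:
  R'_brass = ln(0.240/0.216)/(2πk) = 0.1054/(2π·117) = 1.433×10^-4 m·K/W
  R'_diatomaceous earth = ln(0.447/0.240)/(2πk) = 0.6219/(2π·0.0837) = 1.183 m·K/W
  R'_conv,out = 1/(2πr h) = 1/(2π·0.447·21.5) = 0.01656 m·K/W
ΣR = 1.433×10^-4 + 1.183 + 0.01656 = 1.200 m·K/W
Q' = ΔT/ΣR = (652 K − 304.9 K)/1.200 = 289 W/m

Q' = 289 W/m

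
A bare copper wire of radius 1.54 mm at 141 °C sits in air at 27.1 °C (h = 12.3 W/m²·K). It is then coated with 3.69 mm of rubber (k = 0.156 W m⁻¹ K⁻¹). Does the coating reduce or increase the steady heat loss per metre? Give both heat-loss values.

increases: 13.6 → 30.6 W/m

Critical radius for a cylinder: r_cr = k/h = 0.0127 m = 1.27 cm.
Outer radius after coating: r₂ = 0.00154 + 0.00369 = 0.00523 m.
Since r₁ < r_cr and r₂ ≤ r_cr, the coating moves toward the maximum at r_cr — heat loss rises.
Bare: R = 1/(2πr₁h) = 8.402 m·K/W; Q = 113.9/8.402 = 13.6 W/m.
Coated: R = R_cond + R_conv = 3.721 m·K/W; Q = 113.9/3.721 = 30.6 W/m.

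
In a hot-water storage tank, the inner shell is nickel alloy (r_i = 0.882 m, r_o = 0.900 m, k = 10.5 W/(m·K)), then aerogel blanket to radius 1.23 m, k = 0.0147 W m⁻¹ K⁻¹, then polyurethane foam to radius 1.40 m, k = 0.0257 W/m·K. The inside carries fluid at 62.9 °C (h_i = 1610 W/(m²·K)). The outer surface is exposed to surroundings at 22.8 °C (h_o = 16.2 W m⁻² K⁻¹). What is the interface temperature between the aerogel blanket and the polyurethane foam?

T = 29.2 °C

Series thermal resistances, inner to outer:
  R_conv,in = 1/(4πr²h) = 1/(4π·0.882²·1610) = 6.354×10^-5 K/W
  R_nickel alloy = (1/0.882 − 1/0.900)/(4πk) = 0.02268/(4π·10.5) = 1.719×10^-4 K/W
  R_aerogel blanket = (1/0.900 − 1/1.23)/(4πk) = 0.2981/(4π·0.0147) = 1.614 K/W
  R_polyurethane foam = (1/1.23 − 1/1.40)/(4πk) = 0.09872/(4π·0.0257) = 0.3057 K/W
  R_conv,out = 1/(4πr²h) = 1/(4π·1.40²·16.2) = 0.002506 K/W
ΣR = 6.354×10^-5 + 1.719×10^-4 + 1.614 + 0.3057 + 0.002506 = 1.922 K/W
Q = ΔT/ΣR = (62.9 °C − 22.8 °C)/1.922 = 20.86 W
From the inner boundary to the aerogel blanket/polyurethane foam interface, ΣR_partial = 1.614 K/W.
T_interface = T_in − Q·ΣR_partial = 62.9 °C − (20.86)(1.614) = 29.2 °C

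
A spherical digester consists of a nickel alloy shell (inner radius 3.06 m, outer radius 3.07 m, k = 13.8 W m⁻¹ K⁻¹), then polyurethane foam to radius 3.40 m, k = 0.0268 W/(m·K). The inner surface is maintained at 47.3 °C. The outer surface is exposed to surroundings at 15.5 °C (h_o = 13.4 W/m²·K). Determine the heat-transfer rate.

Q = 337 W

Treat each layer as a resistance in series:
  R_nickel alloy = (1/3.06 − 1/3.07)/(4πk) = 0.001064/(4π·13.8) = 6.138×10^-6 K/W
  R_polyurethane foam = (1/3.07 − 1/3.40)/(4πk) = 0.03162/(4π·0.0268) = 0.09388 K/W
  R_conv,out = 1/(4πr²h) = 1/(4π·3.40²·13.4) = 5.137×10^-4 K/W
ΣR = 6.138×10^-6 + 0.09388 + 5.137×10^-4 = 0.09440 K/W
Q = ΔT/ΣR = (47.3 °C − 15.5 °C)/0.09440 = 337 W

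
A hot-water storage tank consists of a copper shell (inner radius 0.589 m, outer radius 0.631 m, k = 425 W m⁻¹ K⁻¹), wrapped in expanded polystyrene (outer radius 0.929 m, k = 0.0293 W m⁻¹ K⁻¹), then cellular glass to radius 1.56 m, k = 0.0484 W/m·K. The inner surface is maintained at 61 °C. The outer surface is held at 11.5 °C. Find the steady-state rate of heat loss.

Q = 23.6 W

Resistance network (inner→outer):
  R_copper = (1/0.589 − 1/0.631)/(4πk) = 0.1130/(4π·425) = 2.116×10^-5 K/W
  R_expanded polystyrene = (1/0.631 − 1/0.929)/(4πk) = 0.5084/(4π·0.0293) = 1.381 K/W
  R_cellular glass = (1/0.929 − 1/1.56)/(4πk) = 0.4354/(4π·0.0484) = 0.7159 K/W
ΣR = 2.116×10^-5 + 1.381 + 0.7159 = 2.097 K/W
Q = ΔT/ΣR = (61 °C − 11.5 °C)/2.097 = 23.6 W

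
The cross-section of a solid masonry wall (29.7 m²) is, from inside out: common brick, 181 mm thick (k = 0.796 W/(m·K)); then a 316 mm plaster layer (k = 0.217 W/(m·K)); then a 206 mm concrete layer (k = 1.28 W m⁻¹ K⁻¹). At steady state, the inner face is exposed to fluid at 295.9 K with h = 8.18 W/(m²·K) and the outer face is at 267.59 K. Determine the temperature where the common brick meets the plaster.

Resistance network (inner→outer):
  R_conv,in = 1/(hA) = 1/(8.18·29.7) = 0.004116 K/W
  R_common brick = L/(kA) = 0.181/(0.796·29.7) = 0.007656 K/W
  R_plaster = L/(kA) = 0.316/(0.217·29.7) = 0.04903 K/W
  R_concrete = L/(kA) = 0.206/(1.28·29.7) = 0.005419 K/W
ΣR = 0.004116 + 0.007656 + 0.04903 + 0.005419 = 0.06622 K/W
Q = ΔT/ΣR = (295.9 K − 267.59 K)/0.06622 = 427.5 W
From the inner boundary to the common brick/plaster interface, ΣR_partial = 0.01177 K/W.
T_interface = T_in − Q·ΣR_partial = 295.9 K − (427.5)(0.01177) = 290.9 K

T = 290.9 K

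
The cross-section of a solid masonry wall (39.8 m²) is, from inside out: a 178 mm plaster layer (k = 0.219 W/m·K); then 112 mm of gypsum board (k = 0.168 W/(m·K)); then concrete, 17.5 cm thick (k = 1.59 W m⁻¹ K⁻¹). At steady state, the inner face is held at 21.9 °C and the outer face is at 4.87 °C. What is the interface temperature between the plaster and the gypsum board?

T = 13.2 °C

Resistance network (inner→outer):
  R_plaster = L/(kA) = 0.178/(0.219·39.8) = 0.02042 K/W
  R_gypsum board = L/(kA) = 0.112/(0.168·39.8) = 0.01675 K/W
  R_concrete = L/(kA) = 0.175/(1.59·39.8) = 0.002765 K/W
ΣR = 0.02042 + 0.01675 + 0.002765 = 0.03993 K/W
Q = ΔT/ΣR = (21.9 °C − 4.87 °C)/0.03993 = 426.5 W
From the inner boundary to the plaster/gypsum board interface, ΣR_partial = 0.02042 K/W.
T_interface = T_in − Q·ΣR_partial = 21.9 °C − (426.5)(0.02042) = 13.2 °C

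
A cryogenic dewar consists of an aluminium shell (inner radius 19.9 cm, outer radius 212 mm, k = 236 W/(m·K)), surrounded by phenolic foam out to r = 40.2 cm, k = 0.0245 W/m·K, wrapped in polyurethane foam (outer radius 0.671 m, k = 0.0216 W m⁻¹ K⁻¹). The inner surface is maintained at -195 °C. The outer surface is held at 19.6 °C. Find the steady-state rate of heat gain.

Q = 19.7 W

Treat each layer as a resistance in series:
  R_aluminium = (1/0.199 − 1/0.212)/(4πk) = 0.3081/(4π·236) = 1.039×10^-4 K/W
  R_phenolic foam = (1/0.212 − 1/0.402)/(4πk) = 2.229/(4π·0.0245) = 7.241 K/W
  R_polyurethane foam = (1/0.402 − 1/0.671)/(4πk) = 0.9972/(4π·0.0216) = 3.674 K/W
ΣR = 1.039×10^-4 + 7.241 + 3.674 = 10.92 K/W
Q = ΔT/ΣR = (-195 °C − 19.6 °C)/10.92 = -19.7 W
(Negative Q ⇒ heat flows inward; heat gain = 19.7 W.)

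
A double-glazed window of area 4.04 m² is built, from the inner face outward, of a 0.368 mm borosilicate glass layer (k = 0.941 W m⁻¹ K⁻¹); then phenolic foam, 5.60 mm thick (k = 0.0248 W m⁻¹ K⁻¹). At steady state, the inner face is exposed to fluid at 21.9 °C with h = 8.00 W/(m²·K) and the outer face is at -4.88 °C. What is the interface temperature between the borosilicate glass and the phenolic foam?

T = 12.3 °C

Treat each layer as a resistance in series:
  R_conv,in = 1/(hA) = 1/(8.00·4.04) = 0.03094 K/W
  R_borosilicate glass = L/(kA) = 3.68×10^-4/(0.941·4.04) = 9.680×10^-5 K/W
  R_phenolic foam = L/(kA) = 0.00560/(0.0248·4.04) = 0.05589 K/W
ΣR = 0.03094 + 9.680×10^-5 + 0.05589 = 0.08693 K/W
Q = ΔT/ΣR = (21.9 °C − -4.88 °C)/0.08693 = 308.1 W
From the inner boundary to the borosilicate glass/phenolic foam interface, ΣR_partial = 0.03104 K/W.
T_interface = T_in − Q·ΣR_partial = 21.9 °C − (308.1)(0.03104) = 12.3 °C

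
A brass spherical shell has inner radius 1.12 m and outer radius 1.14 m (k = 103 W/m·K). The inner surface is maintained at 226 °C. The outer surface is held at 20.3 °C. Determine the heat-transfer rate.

Q = 4πk·ΔT/(1/r₁ − 1/r₂) = 4π × 103 × 205.7 / (1/1.12 − 1/1.14) = 1.70×10^7 W

Q = 17000 kW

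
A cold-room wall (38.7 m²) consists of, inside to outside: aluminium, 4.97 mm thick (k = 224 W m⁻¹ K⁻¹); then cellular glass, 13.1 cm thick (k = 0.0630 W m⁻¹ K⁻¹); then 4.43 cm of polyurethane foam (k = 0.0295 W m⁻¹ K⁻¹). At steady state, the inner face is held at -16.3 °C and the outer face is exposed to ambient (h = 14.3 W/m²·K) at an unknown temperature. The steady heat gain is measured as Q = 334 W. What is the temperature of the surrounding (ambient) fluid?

T_out = 15.2 °C

Sum the resistances:
  R_aluminium = L/(kA) = 0.00497/(224·38.7) = 5.733×10^-7 K/W
  R_cellular glass = L/(kA) = 0.131/(0.0630·38.7) = 0.05373 K/W
  R_polyurethane foam = L/(kA) = 0.0443/(0.0295·38.7) = 0.03880 K/W
  R_conv,out = 1/(hA) = 1/(14.3·38.7) = 0.001807 K/W
ΣR = 0.09434 K/W
ΔT = Q·ΣR = 334 × 0.09434 = 31.51 K
Heat flows inward, so T_out = T_in + ΔT = -16.3 + 31.51 = 15.2 °C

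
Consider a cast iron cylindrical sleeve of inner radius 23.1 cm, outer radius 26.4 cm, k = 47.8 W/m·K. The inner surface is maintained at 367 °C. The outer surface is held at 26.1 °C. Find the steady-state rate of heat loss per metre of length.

Q' = 2πk·ΔT/ln(r₂/r₁) = 2π × 47.8 × 340.9 / ln(0.264/0.231) = 7.67×10^5 W/m

Q' = 767 kW/m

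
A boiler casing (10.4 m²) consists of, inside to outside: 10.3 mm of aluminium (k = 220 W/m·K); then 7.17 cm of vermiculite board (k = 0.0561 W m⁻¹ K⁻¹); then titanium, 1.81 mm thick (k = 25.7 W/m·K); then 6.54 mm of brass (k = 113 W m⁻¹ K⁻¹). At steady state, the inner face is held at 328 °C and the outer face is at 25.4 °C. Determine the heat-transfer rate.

Resistance network (inner→outer):
  R_aluminium = L/(kA) = 0.0103/(220·10.4) = 4.502×10^-6 K/W
  R_vermiculite board = L/(kA) = 0.0717/(0.0561·10.4) = 0.1229 K/W
  R_titanium = L/(kA) = 0.00181/(25.7·10.4) = 6.772×10^-6 K/W
  R_brass = L/(kA) = 0.00654/(113·10.4) = 5.565×10^-6 K/W
ΣR = 4.502×10^-6 + 0.1229 + 6.772×10^-6 + 5.565×10^-6 = 0.1229 K/W
Q = ΔT/ΣR = (328 °C − 25.4 °C)/0.1229 = 2460 W

Q = 2460 W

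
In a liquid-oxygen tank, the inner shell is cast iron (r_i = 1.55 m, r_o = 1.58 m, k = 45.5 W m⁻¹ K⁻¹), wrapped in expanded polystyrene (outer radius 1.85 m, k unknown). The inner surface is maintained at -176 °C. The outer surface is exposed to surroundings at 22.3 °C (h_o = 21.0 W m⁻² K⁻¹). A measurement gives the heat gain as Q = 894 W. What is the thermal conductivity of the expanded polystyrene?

ΣR = ΔT/Q = |-176 − 22.3|/894 = 0.2218 K/W
Known resistances:
  R_cast iron = (1/1.55 − 1/1.58)/(4πk) = 0.01225/(4π·45.5) = 2.142×10^-5 K/W
  R_conv,out = 1/(4πr²h) = 1/(4π·1.85²·21.0) = 0.001107 K/W
R_expanded polystyrene = ΣR − ΣR_known = 0.2218 − 0.001128 = 0.2207 K/W
(1/r₁−1/r₂)/(4πk) = 0.2207 ⇒ k = 0.09237/(4π·0.2207) = 0.0333 W/m·K

k = 0.0333 W/m·K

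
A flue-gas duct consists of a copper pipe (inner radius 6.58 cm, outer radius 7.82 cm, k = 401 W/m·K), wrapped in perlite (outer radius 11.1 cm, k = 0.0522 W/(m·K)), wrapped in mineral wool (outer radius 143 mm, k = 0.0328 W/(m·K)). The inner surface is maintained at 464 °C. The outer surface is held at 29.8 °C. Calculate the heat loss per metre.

Q' = 189 W/m

Resistance network (inner→outer):
  R'_copper = ln(0.0782/0.0658)/(2πk) = 0.1726/(2π·401) = 6.852×10^-5 m·K/W
  R'_perlite = ln(0.111/0.0782)/(2πk) = 0.3503/(2π·0.0522) = 1.068 m·K/W
  R'_mineral wool = ln(0.143/0.111)/(2πk) = 0.2533/(2π·0.0328) = 1.229 m·K/W
ΣR = 6.852×10^-5 + 1.068 + 1.229 = 2.297 m·K/W
Q' = ΔT/ΣR = (464 °C − 29.8 °C)/2.297 = 189 W/m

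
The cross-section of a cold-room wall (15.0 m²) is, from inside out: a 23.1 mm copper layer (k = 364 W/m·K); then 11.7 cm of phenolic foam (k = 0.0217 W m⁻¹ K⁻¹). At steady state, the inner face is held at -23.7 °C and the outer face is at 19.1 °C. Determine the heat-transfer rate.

Resistance network (inner→outer):
  R_copper = L/(kA) = 0.0231/(364·15.0) = 4.231×10^-6 K/W
  R_phenolic foam = L/(kA) = 0.117/(0.0217·15.0) = 0.3594 K/W
ΣR = 4.231×10^-6 + 0.3594 = 0.3594 K/W
Q = ΔT/ΣR = (-23.7 °C − 19.1 °C)/0.3594 = -119 W
(Negative Q ⇒ heat flows inward; heat gain = 119 W.)

Q = 119 W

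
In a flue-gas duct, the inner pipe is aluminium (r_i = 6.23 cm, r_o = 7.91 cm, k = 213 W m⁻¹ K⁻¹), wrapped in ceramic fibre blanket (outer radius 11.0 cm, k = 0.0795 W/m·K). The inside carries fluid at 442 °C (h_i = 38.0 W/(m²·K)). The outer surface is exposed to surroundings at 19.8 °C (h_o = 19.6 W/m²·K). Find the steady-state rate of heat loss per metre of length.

Q' = 527 W/m

Resistance network (inner→outer):
  R'_conv,in = 1/(2πr h) = 1/(2π·0.0623·38.0) = 0.06723 m·K/W
  R'_aluminium = ln(0.0791/0.0623)/(2πk) = 0.2388/(2π·213) = 1.784×10^-4 m·K/W
  R'_ceramic fibre blanket = ln(0.110/0.0791)/(2πk) = 0.3298/(2π·0.0795) = 0.6602 m·K/W
  R'_conv,out = 1/(2πr h) = 1/(2π·0.110·19.6) = 0.07382 m·K/W
ΣR = 0.06723 + 1.784×10^-4 + 0.6602 + 0.07382 = 0.8014 m·K/W
Q' = ΔT/ΣR = (442 °C − 19.8 °C)/0.8014 = 527 W/m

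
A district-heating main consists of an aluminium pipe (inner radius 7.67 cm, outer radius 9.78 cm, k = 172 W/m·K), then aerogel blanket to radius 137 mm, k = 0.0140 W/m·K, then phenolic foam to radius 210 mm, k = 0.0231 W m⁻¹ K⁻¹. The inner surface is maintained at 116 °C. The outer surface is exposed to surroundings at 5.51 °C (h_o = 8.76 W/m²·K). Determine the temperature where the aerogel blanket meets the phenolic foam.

Resistance network (inner→outer):
  R'_aluminium = ln(0.0978/0.0767)/(2πk) = 0.2430/(2π·172) = 2.249×10^-4 m·K/W
  R'_aerogel blanket = ln(0.137/0.0978)/(2πk) = 0.3371/(2π·0.0140) = 3.832 m·K/W
  R'_phenolic foam = ln(0.210/0.137)/(2πk) = 0.4271/(2π·0.0231) = 2.943 m·K/W
  R'_conv,out = 1/(2πr h) = 1/(2π·0.210·8.76) = 0.08652 m·K/W
ΣR = 2.249×10^-4 + 3.832 + 2.943 + 0.08652 = 6.862 m·K/W
Q' = ΔT/ΣR = (116 °C − 5.51 °C)/6.862 = 16.10 W/m
From the inner boundary to the aerogel blanket/phenolic foam interface, ΣR_partial = 3.832 m·K/W.
T_interface = T_in − Q'·ΣR_partial = 116 °C − (16.10)(3.832) = 54.3 °C

T = 54.3 °C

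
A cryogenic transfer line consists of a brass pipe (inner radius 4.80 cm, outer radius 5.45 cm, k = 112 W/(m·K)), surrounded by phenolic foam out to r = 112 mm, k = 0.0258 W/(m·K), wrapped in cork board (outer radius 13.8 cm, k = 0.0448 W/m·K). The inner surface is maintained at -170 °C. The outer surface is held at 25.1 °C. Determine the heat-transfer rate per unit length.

Series thermal resistances, inner to outer:
  R'_brass = ln(0.0545/0.0480)/(2πk) = 0.1270/(2π·112) = 1.805×10^-4 m·K/W
  R'_phenolic foam = ln(0.112/0.0545)/(2πk) = 0.7203/(2π·0.0258) = 4.443 m·K/W
  R'_cork board = ln(0.138/0.112)/(2πk) = 0.2088/(2π·0.0448) = 0.7416 m·K/W
ΣR = 1.805×10^-4 + 4.443 + 0.7416 = 5.185 m·K/W
Q' = ΔT/ΣR = (-170 °C − 25.1 °C)/5.185 = -37.6 W/m
(Negative Q' ⇒ heat flows inward; heat gain = 37.6 W/m.)

Q' = 37.6 W/m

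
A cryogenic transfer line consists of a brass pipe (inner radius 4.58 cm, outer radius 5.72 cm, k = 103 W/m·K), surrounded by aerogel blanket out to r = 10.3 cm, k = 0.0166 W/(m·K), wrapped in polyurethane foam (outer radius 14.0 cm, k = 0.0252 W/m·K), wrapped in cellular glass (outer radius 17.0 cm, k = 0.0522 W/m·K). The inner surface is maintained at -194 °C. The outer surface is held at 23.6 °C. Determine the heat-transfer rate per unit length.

Series thermal resistances, inner to outer:
  R'_brass = ln(0.0572/0.0458)/(2πk) = 0.2223/(2π·103) = 3.434×10^-4 m·K/W
  R'_aerogel blanket = ln(0.103/0.0572)/(2πk) = 0.5882/(2π·0.0166) = 5.639 m·K/W
  R'_polyurethane foam = ln(0.140/0.103)/(2πk) = 0.3069/(2π·0.0252) = 1.938 m·K/W
  R'_cellular glass = ln(0.170/0.140)/(2πk) = 0.1942/(2π·0.0522) = 0.5920 m·K/W
ΣR = 3.434×10^-4 + 5.639 + 1.938 + 0.5920 = 8.169 m·K/W
Q' = ΔT/ΣR = (-194 °C − 23.6 °C)/8.169 = -26.6 W/m
(Negative Q' ⇒ heat flows inward; heat gain = 26.6 W/m.)

Q' = 26.6 W/m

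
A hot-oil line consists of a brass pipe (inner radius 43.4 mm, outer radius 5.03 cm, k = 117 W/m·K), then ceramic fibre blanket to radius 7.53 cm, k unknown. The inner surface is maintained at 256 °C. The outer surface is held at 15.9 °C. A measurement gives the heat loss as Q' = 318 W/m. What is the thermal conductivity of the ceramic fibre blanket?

ΣR = ΔT/Q' = |256 − 15.9|/318 = 0.7550 m·K/W
Known resistances:
  R'_brass = ln(0.0503/0.0434)/(2πk) = 0.1475/(2π·117) = 2.007×10^-4 m·K/W
R_ceramic fibre blanket = ΣR − ΣR_known = 0.7550 − 2.007×10^-4 = 0.7548 m·K/W
ln(r₂/r₁)/(2πk) = 0.7548 ⇒ k = 0.4035/(2π·0.7548) = 0.0851 W/m·K

k = 0.0851 W/m·K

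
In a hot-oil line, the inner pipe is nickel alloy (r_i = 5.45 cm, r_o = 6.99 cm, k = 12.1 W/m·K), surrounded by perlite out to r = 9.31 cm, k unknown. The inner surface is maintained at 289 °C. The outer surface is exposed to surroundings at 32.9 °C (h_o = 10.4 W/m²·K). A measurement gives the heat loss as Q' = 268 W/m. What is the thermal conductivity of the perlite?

k = 0.0579 W/m·K

ΣR = ΔT/Q' = |289 − 32.9|/268 = 0.9556 m·K/W
Known resistances:
  R'_nickel alloy = ln(0.0699/0.0545)/(2πk) = 0.2489/(2π·12.1) = 0.003273 m·K/W
  R'_conv,out = 1/(2πr h) = 1/(2π·0.0931·10.4) = 0.1644 m·K/W
R_perlite = ΣR − ΣR_known = 0.9556 − 0.1677 = 0.7879 m·K/W
ln(r₂/r₁)/(2πk) = 0.7879 ⇒ k = 0.2866/(2π·0.7879) = 0.0579 W/m·K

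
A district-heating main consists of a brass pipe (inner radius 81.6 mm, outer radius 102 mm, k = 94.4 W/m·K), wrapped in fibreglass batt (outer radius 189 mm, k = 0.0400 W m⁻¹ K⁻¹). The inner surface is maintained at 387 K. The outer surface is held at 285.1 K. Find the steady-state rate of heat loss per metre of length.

Q' = 41.5 W/m

Resistance network (inner→outer):
  R'_brass = ln(0.102/0.0816)/(2πk) = 0.2231/(2π·94.4) = 3.762×10^-4 m·K/W
  R'_fibreglass batt = ln(0.189/0.102)/(2πk) = 0.6168/(2π·0.0400) = 2.454 m·K/W
ΣR = 3.762×10^-4 + 2.454 = 2.454 m·K/W
Q' = ΔT/ΣR = (387 K − 285.1 K)/2.454 = 41.5 W/m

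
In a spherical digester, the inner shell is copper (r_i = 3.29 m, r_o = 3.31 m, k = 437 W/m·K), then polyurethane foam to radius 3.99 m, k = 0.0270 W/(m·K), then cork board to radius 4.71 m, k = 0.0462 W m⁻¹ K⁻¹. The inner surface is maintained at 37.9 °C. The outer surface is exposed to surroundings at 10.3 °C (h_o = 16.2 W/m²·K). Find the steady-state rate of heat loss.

Q = 127 W

Treat each layer as a resistance in series:
  R_copper = (1/3.29 − 1/3.31)/(4πk) = 0.001837/(4π·437) = 3.344×10^-7 K/W
  R_polyurethane foam = (1/3.31 − 1/3.99)/(4πk) = 0.05149/(4π·0.0270) = 0.1518 K/W
  R_cork board = (1/3.99 − 1/4.71)/(4πk) = 0.03831/(4π·0.0462) = 0.06599 K/W
  R_conv,out = 1/(4πr²h) = 1/(4π·4.71²·16.2) = 2.214×10^-4 K/W
ΣR = 3.344×10^-7 + 0.1518 + 0.06599 + 2.214×10^-4 = 0.2180 K/W
Q = ΔT/ΣR = (37.9 °C − 10.3 °C)/0.2180 = 127 W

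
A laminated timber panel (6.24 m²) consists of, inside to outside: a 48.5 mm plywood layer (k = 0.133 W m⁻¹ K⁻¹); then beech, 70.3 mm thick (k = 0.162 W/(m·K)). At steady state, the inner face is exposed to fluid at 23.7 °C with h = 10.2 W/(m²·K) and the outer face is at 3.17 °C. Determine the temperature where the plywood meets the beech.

Series thermal resistances, inner to outer:
  R_conv,in = 1/(hA) = 1/(10.2·6.24) = 0.01571 K/W
  R_plywood = L/(kA) = 0.0485/(0.133·6.24) = 0.05844 K/W
  R_beech = L/(kA) = 0.0703/(0.162·6.24) = 0.06954 K/W
ΣR = 0.01571 + 0.05844 + 0.06954 = 0.1437 K/W
Q = ΔT/ΣR = (23.7 °C − 3.17 °C)/0.1437 = 142.9 W
From the inner boundary to the plywood/beech interface, ΣR_partial = 0.07415 K/W.
T_interface = T_in − Q·ΣR_partial = 23.7 °C − (142.9)(0.07415) = 13.1 °C

T = 13.1 °C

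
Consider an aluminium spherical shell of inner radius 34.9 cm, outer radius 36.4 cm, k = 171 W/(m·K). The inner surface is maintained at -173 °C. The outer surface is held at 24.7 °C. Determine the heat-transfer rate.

Q = 3600 kW

Q = 4πk·ΔT/(1/r₁ − 1/r₂) = 4π × 171 × 197.7 / (1/0.349 − 1/0.364) = 3.60×10^6 W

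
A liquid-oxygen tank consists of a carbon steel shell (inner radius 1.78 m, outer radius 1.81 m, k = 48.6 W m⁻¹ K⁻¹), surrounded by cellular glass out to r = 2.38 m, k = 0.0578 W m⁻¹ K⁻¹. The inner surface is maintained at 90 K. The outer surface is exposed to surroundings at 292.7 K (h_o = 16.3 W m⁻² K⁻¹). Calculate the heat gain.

Treat each layer as a resistance in series:
  R_carbon steel = (1/1.78 − 1/1.81)/(4πk) = 0.009312/(4π·48.6) = 1.525×10^-5 K/W
  R_cellular glass = (1/1.81 − 1/2.38)/(4πk) = 0.1323/(4π·0.0578) = 0.1822 K/W
  R_conv,out = 1/(4πr²h) = 1/(4π·2.38²·16.3) = 8.619×10^-4 K/W
ΣR = 1.525×10^-5 + 0.1822 + 8.619×10^-4 = 0.1831 K/W
Q = ΔT/ΣR = (90 K − 292.7 K)/0.1831 = -1110 W
(Negative Q ⇒ heat flows inward; heat gain = 1110 W.)

Q = 1110 W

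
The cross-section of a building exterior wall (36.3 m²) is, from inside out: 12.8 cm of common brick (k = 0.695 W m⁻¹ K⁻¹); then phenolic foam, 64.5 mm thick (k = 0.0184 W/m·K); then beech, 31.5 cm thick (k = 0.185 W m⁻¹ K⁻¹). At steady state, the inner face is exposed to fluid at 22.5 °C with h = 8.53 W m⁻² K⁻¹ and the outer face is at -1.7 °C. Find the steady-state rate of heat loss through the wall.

Q = 159 W

Resistance network (inner→outer):
  R_conv,in = 1/(hA) = 1/(8.53·36.3) = 0.003230 K/W
  R_common brick = L/(kA) = 0.128/(0.695·36.3) = 0.005074 K/W
  R_phenolic foam = L/(kA) = 0.0645/(0.0184·36.3) = 0.09657 K/W
  R_beech = L/(kA) = 0.315/(0.185·36.3) = 0.04691 K/W
ΣR = 0.003230 + 0.005074 + 0.09657 + 0.04691 = 0.1518 K/W
Q = ΔT/ΣR = (22.5 °C − -1.7 °C)/0.1518 = 159 W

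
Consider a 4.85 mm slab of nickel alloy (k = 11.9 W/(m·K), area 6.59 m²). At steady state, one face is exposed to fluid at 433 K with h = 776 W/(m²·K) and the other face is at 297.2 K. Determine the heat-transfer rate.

Series thermal resistances, inner to outer:
  R_conv,in = 1/(hA) = 1/(776·6.59) = 1.955×10^-4 K/W
  R_nickel alloy = L/(kA) = 0.00485/(11.9·6.59) = 6.185×10^-5 K/W
ΣR = 1.955×10^-4 + 6.185×10^-5 = 2.573×10^-4 K/W
Q = ΔT/ΣR = (433 K − 297.2 K)/2.573×10^-4 = 5.28×10^5 W

Q = 5.28×10^5 W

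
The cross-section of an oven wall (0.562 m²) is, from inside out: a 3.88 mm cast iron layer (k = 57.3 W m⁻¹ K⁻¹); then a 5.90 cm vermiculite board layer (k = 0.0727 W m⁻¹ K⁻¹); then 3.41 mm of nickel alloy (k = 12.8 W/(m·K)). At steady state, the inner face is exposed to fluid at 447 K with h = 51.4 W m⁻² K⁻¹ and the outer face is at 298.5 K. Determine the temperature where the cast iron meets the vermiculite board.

Treat each layer as a resistance in series:
  R_conv,in = 1/(hA) = 1/(51.4·0.562) = 0.03462 K/W
  R_cast iron = L/(kA) = 0.00388/(57.3·0.562) = 1.205×10^-4 K/W
  R_vermiculite board = L/(kA) = 0.0590/(0.0727·0.562) = 1.444 K/W
  R_nickel alloy = L/(kA) = 0.00341/(12.8·0.562) = 4.740×10^-4 K/W
ΣR = 0.03462 + 1.205×10^-4 + 1.444 + 4.740×10^-4 = 1.479 K/W
Q = ΔT/ΣR = (447 K − 298.5 K)/1.479 = 100.4 W
From the inner boundary to the cast iron/vermiculite board interface, ΣR_partial = 0.03474 K/W.
T_interface = T_in − Q·ΣR_partial = 447 K − (100.4)(0.03474) = 444 K

T = 444 K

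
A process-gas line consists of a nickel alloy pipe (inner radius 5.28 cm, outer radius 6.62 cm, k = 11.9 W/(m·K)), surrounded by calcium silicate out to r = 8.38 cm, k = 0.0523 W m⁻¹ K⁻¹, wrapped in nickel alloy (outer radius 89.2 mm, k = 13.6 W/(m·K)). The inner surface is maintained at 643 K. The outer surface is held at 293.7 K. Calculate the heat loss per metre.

Q' = 484 W/m

Series thermal resistances, inner to outer:
  R'_nickel alloy = ln(0.0662/0.0528)/(2πk) = 0.2262/(2π·11.9) = 0.003025 m·K/W
  R'_calcium silicate = ln(0.0838/0.0662)/(2πk) = 0.2358/(2π·0.0523) = 0.7174 m·K/W
  R'_nickel alloy = ln(0.0892/0.0838)/(2πk) = 0.06245/(2π·13.6) = 7.308×10^-4 m·K/W
ΣR = 0.003025 + 0.7174 + 7.308×10^-4 = 0.7212 m·K/W
Q' = ΔT/ΣR = (643 K − 293.7 K)/0.7212 = 484 W/m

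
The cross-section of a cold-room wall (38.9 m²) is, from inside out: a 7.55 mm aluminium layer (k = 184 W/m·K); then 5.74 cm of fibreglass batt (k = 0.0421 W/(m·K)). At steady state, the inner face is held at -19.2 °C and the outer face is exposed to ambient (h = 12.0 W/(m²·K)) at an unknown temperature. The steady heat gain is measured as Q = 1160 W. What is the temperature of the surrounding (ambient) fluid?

T_out = 23.9 °C

Sum the resistances:
  R_aluminium = L/(kA) = 0.00755/(184·38.9) = 1.055×10^-6 K/W
  R_fibreglass batt = L/(kA) = 0.0574/(0.0421·38.9) = 0.03505 K/W
  R_conv,out = 1/(hA) = 1/(12.0·38.9) = 0.002142 K/W
ΣR = 0.03719 K/W
ΔT = Q·ΣR = 1160 × 0.03719 = 43.14 K
Heat flows inward, so T_out = T_in + ΔT = -19.2 + 43.14 = 23.9 °C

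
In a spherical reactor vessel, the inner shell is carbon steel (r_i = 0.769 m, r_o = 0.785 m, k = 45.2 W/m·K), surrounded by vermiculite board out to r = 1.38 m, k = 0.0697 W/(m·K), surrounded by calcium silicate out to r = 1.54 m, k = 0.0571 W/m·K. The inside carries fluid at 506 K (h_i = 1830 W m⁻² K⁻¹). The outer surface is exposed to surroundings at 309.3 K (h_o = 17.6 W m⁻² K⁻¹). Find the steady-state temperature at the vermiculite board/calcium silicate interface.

Resistance network (inner→outer):
  R_conv,in = 1/(4πr²h) = 1/(4π·0.769²·1830) = 7.353×10^-5 K/W
  R_carbon steel = (1/0.769 − 1/0.785)/(4πk) = 0.02650/(4π·45.2) = 4.666×10^-5 K/W
  R_vermiculite board = (1/0.785 − 1/1.38)/(4πk) = 0.5492/(4π·0.0697) = 0.6271 K/W
  R_calcium silicate = (1/1.38 − 1/1.54)/(4πk) = 0.07529/(4π·0.0571) = 0.1049 K/W
  R_conv,out = 1/(4πr²h) = 1/(4π·1.54²·17.6) = 0.001906 K/W
ΣR = 7.353×10^-5 + 4.666×10^-5 + 0.6271 + 0.1049 + 0.001906 = 0.7340 K/W
Q = ΔT/ΣR = (506 K − 309.3 K)/0.7340 = 268.0 W
From the inner boundary to the vermiculite board/calcium silicate interface, ΣR_partial = 0.6272 K/W.
T_interface = T_in − Q·ΣR_partial = 506 K − (268.0)(0.6272) = 337.9 K

T = 337.9 K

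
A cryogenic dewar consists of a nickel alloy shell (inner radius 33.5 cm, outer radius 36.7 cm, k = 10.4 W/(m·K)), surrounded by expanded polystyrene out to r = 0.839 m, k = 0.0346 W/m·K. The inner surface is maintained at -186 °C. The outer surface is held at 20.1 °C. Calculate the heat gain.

Q = 58.4 W

Resistance network (inner→outer):
  R_nickel alloy = (1/0.335 − 1/0.367)/(4πk) = 0.2603/(4π·10.4) = 0.001992 K/W
  R_expanded polystyrene = (1/0.367 − 1/0.839)/(4πk) = 1.533/(4π·0.0346) = 3.526 K/W
ΣR = 0.001992 + 3.526 = 3.528 K/W
Q = ΔT/ΣR = (-186 °C − 20.1 °C)/3.528 = -58.4 W
(Negative Q ⇒ heat flows inward; heat gain = 58.4 W.)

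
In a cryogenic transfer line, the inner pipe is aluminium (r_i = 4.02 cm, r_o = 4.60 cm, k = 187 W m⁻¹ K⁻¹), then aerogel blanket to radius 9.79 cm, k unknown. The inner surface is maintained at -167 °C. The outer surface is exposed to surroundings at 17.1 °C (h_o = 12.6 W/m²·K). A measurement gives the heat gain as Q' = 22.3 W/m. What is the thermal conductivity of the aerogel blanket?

k = 0.0148 W/m·K

ΣR = ΔT/Q' = |-167 − 17.1|/22.3 = 8.256 m·K/W
Known resistances:
  R'_aluminium = ln(0.0460/0.0402)/(2πk) = 0.1348/(2π·187) = 1.147×10^-4 m·K/W
  R'_conv,out = 1/(2πr h) = 1/(2π·0.0979·12.6) = 0.1290 m·K/W
R_aerogel blanket = ΣR − ΣR_known = 8.256 − 0.1291 = 8.127 m·K/W
ln(r₂/r₁)/(2πk) = 8.127 ⇒ k = 0.7553/(2π·8.127) = 0.0148 W/m·K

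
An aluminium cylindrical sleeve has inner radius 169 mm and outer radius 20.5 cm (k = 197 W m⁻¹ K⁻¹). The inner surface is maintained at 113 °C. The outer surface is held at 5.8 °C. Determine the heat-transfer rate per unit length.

Q' = 687 kW/m

Q' = 2πk·ΔT/ln(r₂/r₁) = 2π × 197 × 107.2 / ln(0.205/0.169) = 6.87×10^5 W/m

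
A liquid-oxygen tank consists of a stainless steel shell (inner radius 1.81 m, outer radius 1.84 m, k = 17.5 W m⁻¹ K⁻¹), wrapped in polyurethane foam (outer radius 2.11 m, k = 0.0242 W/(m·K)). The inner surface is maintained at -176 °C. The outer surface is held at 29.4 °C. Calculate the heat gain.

Q = 898 W

Series thermal resistances, inner to outer:
  R_stainless steel = (1/1.81 − 1/1.84)/(4πk) = 0.009008/(4π·17.5) = 4.096×10^-5 K/W
  R_polyurethane foam = (1/1.84 − 1/2.11)/(4πk) = 0.06954/(4π·0.0242) = 0.2287 K/W
ΣR = 4.096×10^-5 + 0.2287 = 0.2287 K/W
Q = ΔT/ΣR = (-176 °C − 29.4 °C)/0.2287 = -898 W
(Negative Q ⇒ heat flows inward; heat gain = 898 W.)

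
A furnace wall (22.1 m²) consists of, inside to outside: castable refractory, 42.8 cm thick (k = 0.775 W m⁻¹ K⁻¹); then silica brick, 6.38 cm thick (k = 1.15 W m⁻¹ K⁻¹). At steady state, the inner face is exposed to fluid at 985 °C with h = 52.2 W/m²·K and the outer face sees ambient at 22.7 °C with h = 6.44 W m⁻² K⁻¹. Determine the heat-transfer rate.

Treat each layer as a resistance in series:
  R_conv,in = 1/(hA) = 1/(52.2·22.1) = 8.668×10^-4 K/W
  R_castable refractory = L/(kA) = 0.428/(0.775·22.1) = 0.02499 K/W
  R_silica brick = L/(kA) = 0.0638/(1.15·22.1) = 0.002510 K/W
  R_conv,out = 1/(hA) = 1/(6.44·22.1) = 0.007026 K/W
ΣR = 8.668×10^-4 + 0.02499 + 0.002510 + 0.007026 = 0.03539 K/W
Q = ΔT/ΣR = (985 °C − 22.7 °C)/0.03539 = 27200 W

Q = 27200 W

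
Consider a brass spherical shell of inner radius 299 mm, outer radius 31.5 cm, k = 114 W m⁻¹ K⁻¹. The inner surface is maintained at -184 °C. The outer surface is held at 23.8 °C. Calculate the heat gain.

Q = 4πk·ΔT/(1/r₁ − 1/r₂) = 4π × 114 × 207.8 / (1/0.299 − 1/0.315) = 1.75×10^6 W

Q = 1750 kW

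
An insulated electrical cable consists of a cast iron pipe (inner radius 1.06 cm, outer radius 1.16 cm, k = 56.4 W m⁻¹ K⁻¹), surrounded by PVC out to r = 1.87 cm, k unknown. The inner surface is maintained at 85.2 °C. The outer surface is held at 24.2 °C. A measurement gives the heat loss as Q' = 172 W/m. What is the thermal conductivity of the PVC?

k = 0.214 W/m·K

ΣR = ΔT/Q' = |85.2 − 24.2|/172 = 0.3547 m·K/W
Known resistances:
  R'_cast iron = ln(0.0116/0.0106)/(2πk) = 0.09015/(2π·56.4) = 2.544×10^-4 m·K/W
R_PVC = ΣR − ΣR_known = 0.3547 − 2.544×10^-4 = 0.3544 m·K/W
ln(r₂/r₁)/(2πk) = 0.3544 ⇒ k = 0.4775/(2π·0.3544) = 0.214 W/m·K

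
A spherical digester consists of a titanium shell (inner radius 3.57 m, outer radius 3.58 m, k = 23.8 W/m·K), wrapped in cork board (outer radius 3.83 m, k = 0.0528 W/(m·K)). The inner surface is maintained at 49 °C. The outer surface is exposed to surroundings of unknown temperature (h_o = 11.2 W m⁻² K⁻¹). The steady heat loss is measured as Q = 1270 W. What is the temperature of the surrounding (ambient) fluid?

Sum the resistances:
  R_titanium = (1/3.57 − 1/3.58)/(4πk) = 7.824×10^-4/(4π·23.8) = 2.616×10^-6 K/W
  R_cork board = (1/3.58 − 1/3.83)/(4πk) = 0.01823/(4π·0.0528) = 0.02748 K/W
  R_conv,out = 1/(4πr²h) = 1/(4π·3.83²·11.2) = 4.844×10^-4 K/W
ΣR = 0.02797 K/W
ΔT = Q·ΣR = 1270 × 0.02797 = 35.52 K
Heat flows outward, so T_out = T_in − ΔT = 49 − 35.52 = 13.5 °C

T_out = 13.5 °C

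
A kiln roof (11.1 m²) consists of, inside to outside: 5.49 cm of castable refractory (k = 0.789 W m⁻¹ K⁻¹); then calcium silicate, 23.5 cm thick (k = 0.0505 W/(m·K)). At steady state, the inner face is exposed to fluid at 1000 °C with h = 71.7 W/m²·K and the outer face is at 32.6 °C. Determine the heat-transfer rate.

Q = 2270 W

Treat each layer as a resistance in series:
  R_conv,in = 1/(hA) = 1/(71.7·11.1) = 0.001256 K/W
  R_castable refractory = L/(kA) = 0.0549/(0.789·11.1) = 0.006269 K/W
  R_calcium silicate = L/(kA) = 0.235/(0.0505·11.1) = 0.4192 K/W
ΣR = 0.001256 + 0.006269 + 0.4192 = 0.4267 K/W
Q = ΔT/ΣR = (1000 °C − 32.6 °C)/0.4267 = 2270 W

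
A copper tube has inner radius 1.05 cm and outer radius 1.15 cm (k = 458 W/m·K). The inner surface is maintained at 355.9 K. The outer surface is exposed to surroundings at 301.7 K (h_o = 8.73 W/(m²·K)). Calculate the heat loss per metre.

Q' = 34.2 W/m

Resistance network (inner→outer):
  R'_copper = ln(0.0115/0.0105)/(2πk) = 0.09097/(2π·458) = 3.161×10^-5 m·K/W
  R'_conv,out = 1/(2πr h) = 1/(2π·0.0115·8.73) = 1.585 m·K/W
ΣR = 3.161×10^-5 + 1.585 = 1.585 m·K/W
Q' = ΔT/ΣR = (355.9 K − 301.7 K)/1.585 = 34.2 W/m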